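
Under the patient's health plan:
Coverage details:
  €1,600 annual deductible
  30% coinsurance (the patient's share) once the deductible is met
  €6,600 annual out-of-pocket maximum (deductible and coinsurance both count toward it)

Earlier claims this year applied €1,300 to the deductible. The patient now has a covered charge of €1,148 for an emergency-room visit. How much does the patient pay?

€554.40

€1,300 of the €1,600 deductible is already met, leaving €300.
That leaves €1,148 − €300 = €848 for coinsurance.
Patient's 30% share of €848 is €254.40.
That puts the patient's cost at €300 + €254.40 = €554.40 before any cap.
Year-to-date out-of-pocket becomes €1,300 + €554.40 = €1,854.40, still under the €6,600 maximum, so no cap applies.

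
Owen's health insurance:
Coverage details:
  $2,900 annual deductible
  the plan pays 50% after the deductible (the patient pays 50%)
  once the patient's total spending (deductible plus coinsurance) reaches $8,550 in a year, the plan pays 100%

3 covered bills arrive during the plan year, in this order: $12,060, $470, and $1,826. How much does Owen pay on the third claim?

$835

#1 ($12,060): deductible takes $2,900, $9,160 remains; patient's 50% is $4,580. Cost to patient: $7,480. OOP to date $7,480.
#2 ($470): deductible already satisfied, so patient's share is 50% × $470 = $235. Cost to patient: $235. OOP to date $7,715.
#3 ($1,826): deductible already satisfied, so patient's share is 50% × $1,826 = $913. Adding that to $7,715 gives $8,628, past the $8,550 cap; patient pays only $8,550 − $7,715 = $835.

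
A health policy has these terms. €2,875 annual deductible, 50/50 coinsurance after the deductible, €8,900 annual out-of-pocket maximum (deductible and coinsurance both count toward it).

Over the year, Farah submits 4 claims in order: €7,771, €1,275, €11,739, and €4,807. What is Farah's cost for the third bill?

€2,939.50

#1 (€7,771): deductible takes €2,875, €4,896 remains; patient's 50% is €2,448. Patient owes €5,323 (running OOP €5,323).
#2 (€1,275): deductible already satisfied, so patient's share is 50% × €1,275 = €637.50. Patient owes €637.50 (running OOP €5,960.50).
#3 (€11,739): deductible already satisfied, so patient's share is 50% × €11,739 = €5,869.50. Adding that to €5,960.50 gives €11,830, past the €8,900 cap; patient pays only €8,900 − €5,960.50 = €2,939.50.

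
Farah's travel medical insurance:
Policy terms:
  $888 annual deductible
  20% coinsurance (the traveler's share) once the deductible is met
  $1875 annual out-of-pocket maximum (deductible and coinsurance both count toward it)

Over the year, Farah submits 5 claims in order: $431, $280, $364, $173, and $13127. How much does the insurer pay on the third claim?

#1 ($431): all of it applies to the deductible. Traveler pays $431; OOP now $431. Plan pays $431 − $431 = $0.
#2 ($280): fully absorbed by the deductible. Traveler pays $280; OOP now $711. Insurer: $280 − $280 = $0.
#3 ($364): $177 finishes the deductible; $187 goes to coinsurance; 20% of $187 = $37.40. Traveler pays $214.40; OOP now $925.40. Insurer: $364 − $214.40 = $149.60.

$149.60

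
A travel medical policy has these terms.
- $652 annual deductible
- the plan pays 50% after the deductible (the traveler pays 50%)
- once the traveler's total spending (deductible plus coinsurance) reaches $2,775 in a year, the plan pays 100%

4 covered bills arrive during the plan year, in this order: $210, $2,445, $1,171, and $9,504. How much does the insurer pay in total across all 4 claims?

Claim 1 ($210): all of it applies to the deductible. Cost to traveler: $210. OOP to date $210. Plan pays $210 − $210 = $0.
Claim 2 ($2,445): $442 to deductible, leaving $2,003; coinsurance $2,003 × 50% = $1,001.50. Traveler owes $1,443.50 (running OOP $1,653.50). Plan pays $2,445 − $1,443.50 = $1,001.50.
Claim 3 ($1,171): deductible already satisfied, so traveler's share is 50% × $1,171 = $585.50. Traveler pays $585.50; OOP now $2,239. Insurer: $1,171 − $585.50 = $585.50.
Claim 4 ($9,504): 50% coinsurance on $9,504 = $4,752. That would push OOP to $6,991, over the $2,775 cap, so traveler pays $2,775 − $2,239 = $536. Plan pays $9,504 − $536 = $8,968.
Insurer total: $0 + $1,001.50 + $585.50 + $8,968 = $10,555.

$10,555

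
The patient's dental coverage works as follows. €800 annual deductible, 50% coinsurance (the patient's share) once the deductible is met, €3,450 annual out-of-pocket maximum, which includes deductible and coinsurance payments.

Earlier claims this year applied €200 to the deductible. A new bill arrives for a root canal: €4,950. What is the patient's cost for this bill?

Remaining deductible: €800 − €200 = €600.
The remaining €4,350 (= €4,950 − €600) moves to coinsurance.
50% of €4,350 = €2,175 falls to the patient.
So the patient owes €600 + €2,175 = €2,775 before any cap.
Year-to-date out-of-pocket becomes €200 + €2,775 = €2,975, still under the €3,450 maximum, so no cap applies.

€2,775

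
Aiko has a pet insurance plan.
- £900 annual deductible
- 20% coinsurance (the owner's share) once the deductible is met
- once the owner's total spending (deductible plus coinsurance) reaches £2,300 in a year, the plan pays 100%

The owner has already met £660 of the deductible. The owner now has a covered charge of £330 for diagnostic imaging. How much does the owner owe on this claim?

£258

Remaining deductible: £900 − £660 = £240.
That leaves £330 − £240 = £90 for coinsurance.
Owner's 20% share of £90 is £18.
So the owner owes £240 + £18 = £258 before any cap.
Cumulative spending £660 + £258 = £918 stays under the £2,300 maximum.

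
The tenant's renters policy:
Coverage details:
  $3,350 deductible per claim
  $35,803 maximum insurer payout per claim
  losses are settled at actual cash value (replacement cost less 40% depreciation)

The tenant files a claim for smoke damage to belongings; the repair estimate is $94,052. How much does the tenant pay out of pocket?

$58,249

Actual cash value after 40% depreciation: $94,052 × 60% = $56,431.20.
Subtract the deductible: $56,431.20 − $3,350 = $53,081.20.
Since $53,081.20 > $35,803, the payout is capped at $35,803.
Tenant's share is the uncovered remainder: $94,052 − $35,803 = $58,249.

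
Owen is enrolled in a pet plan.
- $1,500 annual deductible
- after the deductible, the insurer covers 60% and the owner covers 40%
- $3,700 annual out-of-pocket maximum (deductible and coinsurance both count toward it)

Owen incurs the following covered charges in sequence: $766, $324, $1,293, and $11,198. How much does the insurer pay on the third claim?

Bill 1, $766: entire amount goes to the deductible. Owner owes $766 (running OOP $766). Plan pays $766 − $766 = $0.
Bill 2, $324: all of it applies to the deductible. Owner owes $324 (running OOP $1,090). Insurer: $324 − $324 = $0.
Bill 3, $1,293: $410 finishes the deductible; $883 goes to coinsurance; coinsurance $883 × 40% = $353.20. Cost to owner: $763.20. OOP to date $1,853.20. Insurer: $1,293 − $763.20 = $529.80.

$529.80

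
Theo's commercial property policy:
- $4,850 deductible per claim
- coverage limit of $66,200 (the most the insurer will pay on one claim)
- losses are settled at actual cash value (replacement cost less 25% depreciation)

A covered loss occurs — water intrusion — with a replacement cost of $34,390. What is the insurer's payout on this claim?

Actual cash value after 25% depreciation: $34,390 × 75% = $25,792.50.
Less the $4,850 deductible: $25,792.50 − $4,850 = $20,942.50.
$20,942.50 ≤ $66,200, so the limit doesn't bind; insurer pays $20,942.50.

$20,942.50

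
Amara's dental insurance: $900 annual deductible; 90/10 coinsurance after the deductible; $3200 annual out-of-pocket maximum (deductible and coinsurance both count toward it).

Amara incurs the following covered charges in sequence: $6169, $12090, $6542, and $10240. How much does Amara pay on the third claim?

$564.10

Bill 1, $6169: $900 to deductible, leaving $5269; 10% of $5269 = $526.90. Patient owes $1426.90 (running OOP $1426.90).
Bill 2, $12090: 10% coinsurance on $12090 = $1209. Cost to patient: $1209. OOP to date $2635.90.
Bill 3, $6542: deductible already satisfied, so patient's share is 10% × $6542 = $654.20. Adding that to $2635.90 gives $3290.10, past the $3200 cap; patient pays only $3200 − $2635.90 = $564.10.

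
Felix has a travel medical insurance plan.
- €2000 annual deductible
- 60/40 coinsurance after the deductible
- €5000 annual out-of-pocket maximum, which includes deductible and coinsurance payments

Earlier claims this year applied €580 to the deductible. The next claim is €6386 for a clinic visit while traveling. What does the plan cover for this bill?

€2979.60

€580 of the €2000 deductible is already met, leaving €1420.
After the €1420 deductible portion, €6386 − €1420 = €4966 is subject to coinsurance.
Coinsurance: €4966 × 40% = €1986.40.
That puts the traveler's cost at €1420 + €1986.40 = €3406.40 before any cap.
Year-to-date out-of-pocket becomes €580 + €3406.40 = €3986.40, still under the €5000 maximum, so no cap applies.
Insurer pays the balance: €6386 − €3406.40 = €2979.60.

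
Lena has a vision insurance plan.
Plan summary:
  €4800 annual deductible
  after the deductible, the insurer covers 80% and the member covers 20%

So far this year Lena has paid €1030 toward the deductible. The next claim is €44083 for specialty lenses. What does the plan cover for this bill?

Deductible still to meet: €4800 − €1030 = €3770.
After the €3770 deductible portion, €44083 − €3770 = €40313 is subject to coinsurance.
Coinsurance: €40313 × 20% = €8062.60.
That puts the member's cost at €3770 + €8062.60 = €11832.60.
The insurer covers the remainder: €44083 − €11832.60 = €32250.40.

€32250.40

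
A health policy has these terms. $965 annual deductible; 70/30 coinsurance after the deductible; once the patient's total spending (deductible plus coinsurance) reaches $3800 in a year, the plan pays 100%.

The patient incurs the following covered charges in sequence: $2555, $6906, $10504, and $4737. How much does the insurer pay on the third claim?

#1 ($2555): deductible takes $965, $1590 remains; coinsurance $1590 × 30% = $477. Cost to patient: $1442. OOP to date $1442. Insurer: $2555 − $1442 = $1113.
#2 ($6906): deductible met; 30% of $6906 = $2071.80. Patient pays $2071.80; OOP now $3513.80. Insurer: $6906 − $2071.80 = $4834.20.
#3 ($10504): deductible already satisfied, so patient's share is 30% × $10504 = $3151.20. OOP would hit $6665 > $3800, so the cap limits the patient to $3800 − $3513.80 = $286.20. Plan pays $10504 − $286.20 = $10217.80.

$10217.80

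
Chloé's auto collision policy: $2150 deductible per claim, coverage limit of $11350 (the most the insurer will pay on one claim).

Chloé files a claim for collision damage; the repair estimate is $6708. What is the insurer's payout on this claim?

$4558

After the deductible, $6708 − $2150 = $4558 remains.
That's under the $11350 cap, so the insurer reimburses the full $4558.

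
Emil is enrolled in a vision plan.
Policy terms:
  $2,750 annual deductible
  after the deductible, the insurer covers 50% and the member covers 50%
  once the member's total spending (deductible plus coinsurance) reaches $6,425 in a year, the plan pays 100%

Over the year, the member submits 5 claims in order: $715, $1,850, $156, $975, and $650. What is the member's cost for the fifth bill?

$325

Claim 1 — $715: fully absorbed by the deductible. Member owes $715 (running OOP $715).
Claim 2 — $1,850: all of it applies to the deductible. Cost to member: $1,850. OOP to date $2,565.
Claim 3 — $156: entire amount goes to the deductible. Cost to member: $156. OOP to date $2,721.
Claim 4 — $975: $29 to deductible, leaving $946; coinsurance $946 × 50% = $473. Cost to member: $502. OOP to date $3,223.
Claim 5 — $650: deductible already satisfied, so member's share is 50% × $650 = $325. Cost to member: $325. OOP to date $3,548.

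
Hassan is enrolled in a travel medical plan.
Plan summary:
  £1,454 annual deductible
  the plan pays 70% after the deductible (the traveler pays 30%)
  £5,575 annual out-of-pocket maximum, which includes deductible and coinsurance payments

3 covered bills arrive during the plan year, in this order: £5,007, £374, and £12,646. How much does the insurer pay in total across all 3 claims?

£12,452

Claim 1 (£5,007): £1,454 finishes the deductible; £3,553 goes to coinsurance; coinsurance £3,553 × 30% = £1,065.90. Cost to traveler: £2,519.90. OOP to date £2,519.90. Insurer: £5,007 − £2,519.90 = £2,487.10.
Claim 2 (£374): deductible met; 30% of £374 = £112.20. Traveler owes £112.20 (running OOP £2,632.10). Plan pays £374 − £112.20 = £261.80.
Claim 3 (£12,646): deductible met; 30% of £12,646 = £3,793.80. That would push OOP to £6,425.90, over the £5,575 cap, so traveler pays £5,575 − £2,632.10 = £2,942.90. Plan pays £12,646 − £2,942.90 = £9,703.10.
Insurer total = bills − traveler's total = £18,027 − £5,575 = £12,452.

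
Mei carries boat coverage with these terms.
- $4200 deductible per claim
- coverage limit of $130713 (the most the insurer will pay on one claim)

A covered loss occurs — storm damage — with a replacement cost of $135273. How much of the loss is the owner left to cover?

Subtract the deductible: $135273 − $4200 = $131073.
The $130713 per-incident cap binds; insurer pays $130713.
Out of pocket: $135273 − $130713 = $4560.

$4560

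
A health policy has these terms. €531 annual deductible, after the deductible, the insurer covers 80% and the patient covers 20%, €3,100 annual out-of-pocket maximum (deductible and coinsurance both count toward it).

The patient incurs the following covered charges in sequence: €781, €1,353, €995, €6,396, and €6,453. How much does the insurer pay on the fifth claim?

€5,682.80

Bill 1, €781: €531 finishes the deductible; €250 goes to coinsurance; patient's 20% is €50. Patient pays €581; OOP now €581. Plan pays €781 − €581 = €200.
Bill 2, €1,353: 20% coinsurance on €1,353 = €270.60. Patient pays €270.60; OOP now €851.60. Insurer: €1,353 − €270.60 = €1,082.40.
Bill 3, €995: 20% coinsurance on €995 = €199. Patient owes €199 (running OOP €1,050.60). Insurer: €995 − €199 = €796.
Bill 4, €6,396: 20% coinsurance on €6,396 = €1,279.20. Patient owes €1,279.20 (running OOP €2,329.80). Insurer: €6,396 − €1,279.20 = €5,116.80.
Bill 5, €6,453: deductible already satisfied, so patient's share is 20% × €6,453 = €1,290.60. That would push OOP to €3,620.40, over the €3,100 cap, so patient pays €3,100 − €2,329.80 = €770.20. Plan pays €6,453 − €770.20 = €5,682.80.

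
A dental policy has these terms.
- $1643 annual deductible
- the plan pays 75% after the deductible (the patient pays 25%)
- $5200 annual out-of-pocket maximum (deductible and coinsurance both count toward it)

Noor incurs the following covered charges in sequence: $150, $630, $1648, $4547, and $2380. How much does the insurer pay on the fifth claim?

$1785

Bill 1, $150: entire amount goes to the deductible. Cost to patient: $150. OOP to date $150. Insurer: $150 − $150 = $0.
Bill 2, $630: entire amount goes to the deductible. Patient pays $630; OOP now $780. Insurer: $630 − $630 = $0.
Bill 3, $1648: $863 finishes the deductible; $785 goes to coinsurance; patient's 25% is $196.25. Cost to patient: $1059.25. OOP to date $1839.25. Insurer: $1648 − $1059.25 = $588.75.
Bill 4, $4547: deductible already satisfied, so patient's share is 25% × $4547 = $1136.75. Patient owes $1136.75 (running OOP $2976). Insurer: $4547 − $1136.75 = $3410.25.
Bill 5, $2380: 25% coinsurance on $2380 = $595. Patient owes $595 (running OOP $3571). Plan pays $2380 − $595 = $1785.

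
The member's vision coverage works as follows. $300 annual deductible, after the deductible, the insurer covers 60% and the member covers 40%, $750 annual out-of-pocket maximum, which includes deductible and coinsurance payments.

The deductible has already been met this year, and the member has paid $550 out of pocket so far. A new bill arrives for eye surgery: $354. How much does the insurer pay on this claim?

$212.40

The deductible is already satisfied, so the full bill goes to coinsurance.
Member's 40% share of $354 is $141.60.
Year-to-date out-of-pocket becomes $550 + $141.60 = $691.60, still under the $750 maximum, so no cap applies.
The insurer covers the remainder: $354 − $141.60 = $212.40.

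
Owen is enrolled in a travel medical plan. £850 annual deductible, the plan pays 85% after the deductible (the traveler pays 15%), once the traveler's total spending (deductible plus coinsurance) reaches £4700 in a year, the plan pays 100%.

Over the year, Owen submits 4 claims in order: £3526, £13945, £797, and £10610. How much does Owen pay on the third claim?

Bill 1, £3526: £850 finishes the deductible; £2676 goes to coinsurance; 15% of £2676 = £401.40. Cost to traveler: £1251.40. OOP to date £1251.40.
Bill 2, £13945: 15% coinsurance on £13945 = £2091.75. Traveler pays £2091.75; OOP now £3343.15.
Bill 3, £797: 15% coinsurance on £797 = £119.55. Cost to traveler: £119.55. OOP to date £3462.70.

£119.55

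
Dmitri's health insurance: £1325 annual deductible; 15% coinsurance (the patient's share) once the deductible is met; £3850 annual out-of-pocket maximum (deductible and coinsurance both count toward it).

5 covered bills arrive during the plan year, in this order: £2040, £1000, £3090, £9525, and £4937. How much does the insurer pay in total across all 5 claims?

£16742

Bill 1, £2040: deductible takes £1325, £715 remains; patient's 15% is £107.25. Patient pays £1432.25; OOP now £1432.25. Plan pays £2040 − £1432.25 = £607.75.
Bill 2, £1000: deductible met; 15% of £1000 = £150. Patient pays £150; OOP now £1582.25. Plan pays £1000 − £150 = £850.
Bill 3, £3090: deductible met; 15% of £3090 = £463.50. Cost to patient: £463.50. OOP to date £2045.75. Insurer: £3090 − £463.50 = £2626.50.
Bill 4, £9525: 15% coinsurance on £9525 = £1428.75. Cost to patient: £1428.75. OOP to date £3474.50. Plan pays £9525 − £1428.75 = £8096.25.
Bill 5, £4937: 15% coinsurance on £4937 = £740.55. OOP would hit £4215.05 > £3850, so the cap limits the patient to £3850 − £3474.50 = £375.50. Plan pays £4937 − £375.50 = £4561.50.
Insurer total: £607.75 + £850 + £2626.50 + £8096.25 + £4561.50 = £16742.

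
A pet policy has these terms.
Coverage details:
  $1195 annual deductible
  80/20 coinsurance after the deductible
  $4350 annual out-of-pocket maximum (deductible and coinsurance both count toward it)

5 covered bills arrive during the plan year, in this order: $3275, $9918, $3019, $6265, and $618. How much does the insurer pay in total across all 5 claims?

Claim 1 — $3275: deductible takes $1195, $2080 remains; coinsurance $2080 × 20% = $416. Cost to owner: $1611. OOP to date $1611. Insurer: $3275 − $1611 = $1664.
Claim 2 — $9918: deductible met; 20% of $9918 = $1983.60. Owner owes $1983.60 (running OOP $3594.60). Insurer: $9918 − $1983.60 = $7934.40.
Claim 3 — $3019: deductible met; 20% of $3019 = $603.80. Owner pays $603.80; OOP now $4198.40. Plan pays $3019 − $603.80 = $2415.20.
Claim 4 — $6265: deductible already satisfied, so owner's share is 20% × $6265 = $1253. OOP would hit $5451.40 > $4350, so the cap limits the owner to $4350 − $4198.40 = $151.60. Insurer: $6265 − $151.60 = $6113.40.
Claim 5 — $618: deductible met; 20% of $618 = $123.60. OOP would hit $4473.60 > $4350, so the cap limits the owner to $4350 − $4350 = $0. Insurer: $618 − $0 = $618.
Insurer total: $1664 + $7934.40 + $2415.20 + $6113.40 + $618 = $18745.

$18745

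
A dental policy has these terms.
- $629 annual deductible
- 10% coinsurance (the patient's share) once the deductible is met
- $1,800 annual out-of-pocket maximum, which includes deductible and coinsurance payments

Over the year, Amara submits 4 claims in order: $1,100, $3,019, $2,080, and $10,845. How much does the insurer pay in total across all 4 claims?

Bill 1, $1,100: $629 finishes the deductible; $471 goes to coinsurance; coinsurance $471 × 10% = $47.10. Patient owes $676.10 (running OOP $676.10). Insurer: $1,100 − $676.10 = $423.90.
Bill 2, $3,019: deductible met; 10% of $3,019 = $301.90. Patient pays $301.90; OOP now $978. Insurer: $3,019 − $301.90 = $2,717.10.
Bill 3, $2,080: deductible already satisfied, so patient's share is 10% × $2,080 = $208. Patient pays $208; OOP now $1,186. Insurer: $2,080 − $208 = $1,872.
Bill 4, $10,845: deductible met; 10% of $10,845 = $1,084.50. Adding that to $1,186 gives $2,270.50, past the $1,800 cap; patient pays only $1,800 − $1,186 = $614. Plan pays $10,845 − $614 = $10,231.
Insurer total: $423.90 + $2,717.10 + $1,872 + $10,231 = $15,244.

$15,244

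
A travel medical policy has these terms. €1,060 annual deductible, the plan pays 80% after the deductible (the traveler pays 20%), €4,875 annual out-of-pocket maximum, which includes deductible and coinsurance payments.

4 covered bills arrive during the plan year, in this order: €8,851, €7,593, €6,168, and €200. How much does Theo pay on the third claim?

#1 (€8,851): €1,060 to deductible, leaving €7,791; 20% of €7,791 = €1,558.20. Cost to traveler: €2,618.20. OOP to date €2,618.20.
#2 (€7,593): deductible met; 20% of €7,593 = €1,518.60. Cost to traveler: €1,518.60. OOP to date €4,136.80.
#3 (€6,168): deductible already satisfied, so traveler's share is 20% × €6,168 = €1,233.60. That would push OOP to €5,370.40, over the €4,875 cap, so traveler pays €4,875 − €4,136.80 = €738.20.

€738.20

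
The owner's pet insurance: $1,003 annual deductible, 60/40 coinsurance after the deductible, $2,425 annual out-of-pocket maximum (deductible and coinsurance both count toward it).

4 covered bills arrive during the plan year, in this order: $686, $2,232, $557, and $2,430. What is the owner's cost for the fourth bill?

$433.20

Claim 1 ($686): all of it applies to the deductible. Owner owes $686 (running OOP $686).
Claim 2 ($2,232): $317 finishes the deductible; $1,915 goes to coinsurance; owner's 40% is $766. Owner owes $1,083 (running OOP $1,769).
Claim 3 ($557): deductible already satisfied, so owner's share is 40% × $557 = $222.80. Owner pays $222.80; OOP now $1,991.80.
Claim 4 ($2,430): deductible met; 40% of $2,430 = $972. Adding that to $1,991.80 gives $2,963.80, past the $2,425 cap; owner pays only $2,425 − $1,991.80 = $433.20.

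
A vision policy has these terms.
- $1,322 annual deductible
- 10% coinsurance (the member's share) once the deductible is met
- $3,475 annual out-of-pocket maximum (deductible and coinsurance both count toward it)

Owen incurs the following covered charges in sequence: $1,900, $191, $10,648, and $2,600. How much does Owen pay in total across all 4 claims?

$2,723.70

Claim 1 — $1,900: deductible takes $1,322, $578 remains; coinsurance $578 × 10% = $57.80. Member pays $1,379.80; OOP now $1,379.80.
Claim 2 — $191: 10% coinsurance on $191 = $19.10. Member pays $19.10; OOP now $1,398.90.
Claim 3 — $10,648: deductible met; 10% of $10,648 = $1,064.80. Cost to member: $1,064.80. OOP to date $2,463.70.
Claim 4 — $2,600: 10% coinsurance on $2,600 = $260. Cost to member: $260. OOP to date $2,723.70.
Summing the member's payments: $1,379.80 + $19.10 + $1,064.80 + $260 = $2,723.70.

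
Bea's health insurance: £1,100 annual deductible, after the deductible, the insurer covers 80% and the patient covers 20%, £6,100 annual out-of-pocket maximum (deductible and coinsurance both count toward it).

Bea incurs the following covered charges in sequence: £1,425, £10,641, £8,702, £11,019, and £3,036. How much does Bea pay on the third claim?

Claim 1 — £1,425: £1,100 to deductible, leaving £325; coinsurance £325 × 20% = £65. Cost to patient: £1,165. OOP to date £1,165.
Claim 2 — £10,641: deductible already satisfied, so patient's share is 20% × £10,641 = £2,128.20. Patient pays £2,128.20; OOP now £3,293.20.
Claim 3 — £8,702: deductible already satisfied, so patient's share is 20% × £8,702 = £1,740.40. Patient owes £1,740.40 (running OOP £5,033.60).

£1,740.40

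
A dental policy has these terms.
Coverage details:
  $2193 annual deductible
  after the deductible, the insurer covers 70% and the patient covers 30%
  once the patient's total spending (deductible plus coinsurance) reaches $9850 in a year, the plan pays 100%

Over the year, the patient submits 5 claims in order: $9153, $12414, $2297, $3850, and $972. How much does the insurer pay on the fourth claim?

$2695

Claim 1 — $9153: deductible takes $2193, $6960 remains; 30% of $6960 = $2088. Patient pays $4281; OOP now $4281. Insurer: $9153 − $4281 = $4872.
Claim 2 — $12414: 30% coinsurance on $12414 = $3724.20. Patient owes $3724.20 (running OOP $8005.20). Plan pays $12414 − $3724.20 = $8689.80.
Claim 3 — $2297: deductible already satisfied, so patient's share is 30% × $2297 = $689.10. Patient owes $689.10 (running OOP $8694.30). Insurer: $2297 − $689.10 = $1607.90.
Claim 4 — $3850: deductible met; 30% of $3850 = $1155. Patient owes $1155 (running OOP $9849.30). Insurer: $3850 − $1155 = $2695.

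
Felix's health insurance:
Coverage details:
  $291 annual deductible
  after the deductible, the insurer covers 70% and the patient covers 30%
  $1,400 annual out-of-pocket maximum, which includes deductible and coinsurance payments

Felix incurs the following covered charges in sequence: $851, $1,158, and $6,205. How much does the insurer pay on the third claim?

$5,611.40

Claim 1 — $851: $291 finishes the deductible; $560 goes to coinsurance; coinsurance $560 × 30% = $168. Patient owes $459 (running OOP $459). Plan pays $851 − $459 = $392.
Claim 2 — $1,158: deductible met; 30% of $1,158 = $347.40. Cost to patient: $347.40. OOP to date $806.40. Plan pays $1,158 − $347.40 = $810.60.
Claim 3 — $6,205: deductible met; 30% of $6,205 = $1,861.50. OOP would hit $2,667.90 > $1,400, so the cap limits the patient to $1,400 − $806.40 = $593.60. Plan pays $6,205 − $593.60 = $5,611.40.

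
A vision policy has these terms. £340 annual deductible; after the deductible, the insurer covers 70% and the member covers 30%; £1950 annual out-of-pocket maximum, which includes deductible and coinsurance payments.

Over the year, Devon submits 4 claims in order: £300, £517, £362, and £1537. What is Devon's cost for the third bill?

#1 (£300): fully absorbed by the deductible. Member owes £300 (running OOP £300).
#2 (£517): £40 finishes the deductible; £477 goes to coinsurance; coinsurance £477 × 30% = £143.10. Member owes £183.10 (running OOP £483.10).
#3 (£362): deductible met; 30% of £362 = £108.60. Cost to member: £108.60. OOP to date £591.70.

£108.60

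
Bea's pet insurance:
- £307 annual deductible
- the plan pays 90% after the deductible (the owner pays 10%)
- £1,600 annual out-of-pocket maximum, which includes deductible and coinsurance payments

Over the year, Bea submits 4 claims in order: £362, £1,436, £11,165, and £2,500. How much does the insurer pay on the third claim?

£10,048.50

Claim 1 (£362): £307 to deductible, leaving £55; 10% of £55 = £5.50. Owner owes £312.50 (running OOP £312.50). Plan pays £362 − £312.50 = £49.50.
Claim 2 (£1,436): deductible met; 10% of £1,436 = £143.60. Owner pays £143.60; OOP now £456.10. Plan pays £1,436 − £143.60 = £1,292.40.
Claim 3 (£11,165): 10% coinsurance on £11,165 = £1,116.50. Owner pays £1,116.50; OOP now £1,572.60. Insurer: £11,165 − £1,116.50 = £10,048.50.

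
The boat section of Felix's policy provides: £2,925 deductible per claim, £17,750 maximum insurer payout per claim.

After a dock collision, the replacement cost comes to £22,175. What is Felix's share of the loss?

After the deductible, £22,175 − £2,925 = £19,250 remains.
£19,250 exceeds the £17,750 limit, so the insurer pays the limit: £17,750.
Owner's share is the uncovered remainder: £22,175 − £17,750 = £4,425.

£4,425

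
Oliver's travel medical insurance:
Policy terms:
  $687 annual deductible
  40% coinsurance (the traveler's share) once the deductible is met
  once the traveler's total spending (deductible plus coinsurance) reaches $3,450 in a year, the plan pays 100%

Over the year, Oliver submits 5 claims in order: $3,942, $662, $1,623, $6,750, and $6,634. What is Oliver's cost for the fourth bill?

$547

Claim 1 ($3,942): $687 to deductible, leaving $3,255; traveler's 40% is $1,302. Cost to traveler: $1,989. OOP to date $1,989.
Claim 2 ($662): deductible already satisfied, so traveler's share is 40% × $662 = $264.80. Cost to traveler: $264.80. OOP to date $2,253.80.
Claim 3 ($1,623): deductible already satisfied, so traveler's share is 40% × $1,623 = $649.20. Cost to traveler: $649.20. OOP to date $2,903.
Claim 4 ($6,750): deductible met; 40% of $6,750 = $2,700. Adding that to $2,903 gives $5,603, past the $3,450 cap; traveler pays only $3,450 − $2,903 = $547.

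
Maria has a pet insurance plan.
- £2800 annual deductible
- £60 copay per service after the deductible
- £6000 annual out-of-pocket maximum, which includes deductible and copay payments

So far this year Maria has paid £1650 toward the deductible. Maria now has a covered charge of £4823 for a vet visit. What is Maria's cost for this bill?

Deductible still to meet: £2800 − £1650 = £1150.
That leaves £4823 − £1150 = £3673 for the copay.
Copay on this service: £60.
Owner responsibility before any cap: £1150 + £60 = £1210.
Year-to-date out-of-pocket becomes £1650 + £1210 = £2860, still under the £6000 maximum, so no cap applies.

£1210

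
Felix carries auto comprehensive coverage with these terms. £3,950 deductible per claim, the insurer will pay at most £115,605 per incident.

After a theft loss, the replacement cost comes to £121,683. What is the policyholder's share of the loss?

£6,078

After the deductible, £121,683 − £3,950 = £117,733 remains.
Since £117,733 > £115,605, the payout is capped at £115,605.
Policyholder's share is the uncovered remainder: £121,683 − £115,605 = £6,078.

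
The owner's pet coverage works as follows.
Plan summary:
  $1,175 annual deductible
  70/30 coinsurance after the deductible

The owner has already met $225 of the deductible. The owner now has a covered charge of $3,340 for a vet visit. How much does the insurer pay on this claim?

$1,673

$225 of the $1,175 deductible is already met, leaving $950.
The remaining $2,390 (= $3,340 − $950) moves to coinsurance.
Owner's 30% share of $2,390 is $717.
Owner responsibility: $950 + $717 = $1,667.
The plan picks up $3,340 − $1,667 = $1,673.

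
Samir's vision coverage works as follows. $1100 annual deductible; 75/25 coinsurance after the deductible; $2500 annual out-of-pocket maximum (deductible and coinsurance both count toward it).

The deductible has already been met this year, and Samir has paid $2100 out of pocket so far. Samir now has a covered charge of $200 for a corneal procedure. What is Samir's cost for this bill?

With the deductible met, the entire $200 is subject to coinsurance.
Member's 25% share of $200 is $50.
Cumulative spending $2100 + $50 = $2150 stays under the $2500 maximum.

$50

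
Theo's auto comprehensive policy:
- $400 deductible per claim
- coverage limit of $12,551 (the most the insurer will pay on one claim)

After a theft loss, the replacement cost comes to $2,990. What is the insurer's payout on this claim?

Less the $400 deductible: $2,990 − $400 = $2,590.
$2,590 is within the $12,551 limit, so the insurer pays $2,590.

$2,590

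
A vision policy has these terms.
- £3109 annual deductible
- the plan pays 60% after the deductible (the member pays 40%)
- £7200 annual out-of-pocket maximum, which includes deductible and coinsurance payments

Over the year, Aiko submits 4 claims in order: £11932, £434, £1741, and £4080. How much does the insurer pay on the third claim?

#1 (£11932): £3109 finishes the deductible; £8823 goes to coinsurance; 40% of £8823 = £3529.20. Member owes £6638.20 (running OOP £6638.20). Insurer: £11932 − £6638.20 = £5293.80.
#2 (£434): deductible already satisfied, so member's share is 40% × £434 = £173.60. Member owes £173.60 (running OOP £6811.80). Plan pays £434 − £173.60 = £260.40.
#3 (£1741): deductible already satisfied, so member's share is 40% × £1741 = £696.40. OOP would hit £7508.20 > £7200, so the cap limits the member to £7200 − £6811.80 = £388.20. Insurer: £1741 − £388.20 = £1352.80.

£1352.80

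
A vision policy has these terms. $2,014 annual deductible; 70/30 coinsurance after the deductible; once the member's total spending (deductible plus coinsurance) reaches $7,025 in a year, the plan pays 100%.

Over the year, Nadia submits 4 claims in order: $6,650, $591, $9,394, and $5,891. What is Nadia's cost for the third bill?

Claim 1 — $6,650: $2,014 to deductible, leaving $4,636; 30% of $4,636 = $1,390.80. Cost to member: $3,404.80. OOP to date $3,404.80.
Claim 2 — $591: deductible already satisfied, so member's share is 30% × $591 = $177.30. Cost to member: $177.30. OOP to date $3,582.10.
Claim 3 — $9,394: 30% coinsurance on $9,394 = $2,818.20. Member pays $2,818.20; OOP now $6,400.30.

$2,818.20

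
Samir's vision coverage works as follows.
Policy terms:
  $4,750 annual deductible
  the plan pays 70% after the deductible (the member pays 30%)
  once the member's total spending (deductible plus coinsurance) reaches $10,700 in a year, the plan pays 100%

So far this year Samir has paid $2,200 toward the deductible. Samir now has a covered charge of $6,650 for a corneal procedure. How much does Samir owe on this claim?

Remaining deductible: $4,750 − $2,200 = $2,550.
The remaining $4,100 (= $6,650 − $2,550) moves to coinsurance.
Coinsurance: $4,100 × 30% = $1,230.
So the member owes $2,550 + $1,230 = $3,780 before any cap.
Cumulative spending $2,200 + $3,780 = $5,980 stays under the $10,700 maximum.

$3,780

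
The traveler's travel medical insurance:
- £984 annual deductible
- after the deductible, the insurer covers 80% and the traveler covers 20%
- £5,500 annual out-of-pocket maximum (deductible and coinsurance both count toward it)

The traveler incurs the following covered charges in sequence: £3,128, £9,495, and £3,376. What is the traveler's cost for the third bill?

£675.20

#1 (£3,128): £984 finishes the deductible; £2,144 goes to coinsurance; traveler's 20% is £428.80. Traveler owes £1,412.80 (running OOP £1,412.80).
#2 (£9,495): deductible already satisfied, so traveler's share is 20% × £9,495 = £1,899. Cost to traveler: £1,899. OOP to date £3,311.80.
#3 (£3,376): deductible already satisfied, so traveler's share is 20% × £3,376 = £675.20. Cost to traveler: £675.20. OOP to date £3,987.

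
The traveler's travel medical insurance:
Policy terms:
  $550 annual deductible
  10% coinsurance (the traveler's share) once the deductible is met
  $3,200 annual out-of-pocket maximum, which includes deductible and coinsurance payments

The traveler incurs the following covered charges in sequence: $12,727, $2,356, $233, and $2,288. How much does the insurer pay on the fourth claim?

$2,059.20

Claim 1 — $12,727: $550 to deductible, leaving $12,177; traveler's 10% is $1,217.70. Traveler pays $1,767.70; OOP now $1,767.70. Insurer: $12,727 − $1,767.70 = $10,959.30.
Claim 2 — $2,356: deductible already satisfied, so traveler's share is 10% × $2,356 = $235.60. Cost to traveler: $235.60. OOP to date $2,003.30. Plan pays $2,356 − $235.60 = $2,120.40.
Claim 3 — $233: deductible already satisfied, so traveler's share is 10% × $233 = $23.30. Traveler owes $23.30 (running OOP $2,026.60). Insurer: $233 − $23.30 = $209.70.
Claim 4 — $2,288: 10% coinsurance on $2,288 = $228.80. Cost to traveler: $228.80. OOP to date $2,255.40. Plan pays $2,288 − $228.80 = $2,059.20.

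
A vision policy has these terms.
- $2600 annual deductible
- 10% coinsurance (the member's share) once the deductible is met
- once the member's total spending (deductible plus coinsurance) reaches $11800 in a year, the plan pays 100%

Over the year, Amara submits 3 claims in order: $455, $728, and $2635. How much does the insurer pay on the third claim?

$1096.20

Claim 1 ($455): fully absorbed by the deductible. Member pays $455; OOP now $455. Plan pays $455 − $455 = $0.
Claim 2 ($728): entire amount goes to the deductible. Member owes $728 (running OOP $1183). Plan pays $728 − $728 = $0.
Claim 3 ($2635): deductible takes $1417, $1218 remains; member's 10% is $121.80. Cost to member: $1538.80. OOP to date $2721.80. Plan pays $2635 − $1538.80 = $1096.20.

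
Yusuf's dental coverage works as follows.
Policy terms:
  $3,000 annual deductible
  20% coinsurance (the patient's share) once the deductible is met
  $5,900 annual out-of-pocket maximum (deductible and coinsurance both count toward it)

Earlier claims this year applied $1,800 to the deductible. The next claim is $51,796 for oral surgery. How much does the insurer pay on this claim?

$47,696

Remaining deductible: $3,000 − $1,800 = $1,200.
The remaining $50,596 (= $51,796 − $1,200) moves to coinsurance.
Patient's 20% share of $50,596 is $10,119.20.
Patient responsibility before any cap: $1,200 + $10,119.20 = $11,319.20.
Adding $11,319.20 to the $1,800 already spent would give $13,119.20, which exceeds the $5,900 cap; the patient pays just $5,900 − $1,800 = $4,100.
The insurer covers the remainder: $51,796 − $4,100 = $47,696.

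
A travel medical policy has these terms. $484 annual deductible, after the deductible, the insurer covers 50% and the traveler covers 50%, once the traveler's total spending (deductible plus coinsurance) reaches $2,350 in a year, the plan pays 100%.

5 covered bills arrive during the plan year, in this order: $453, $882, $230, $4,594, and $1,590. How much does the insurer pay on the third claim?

Claim 1 — $453: entire amount goes to the deductible. Cost to traveler: $453. OOP to date $453. Plan pays $453 − $453 = $0.
Claim 2 — $882: $31 to deductible, leaving $851; 50% of $851 = $425.50. Traveler owes $456.50 (running OOP $909.50). Insurer: $882 − $456.50 = $425.50.
Claim 3 — $230: deductible already satisfied, so traveler's share is 50% × $230 = $115. Cost to traveler: $115. OOP to date $1,024.50. Insurer: $230 − $115 = $115.

$115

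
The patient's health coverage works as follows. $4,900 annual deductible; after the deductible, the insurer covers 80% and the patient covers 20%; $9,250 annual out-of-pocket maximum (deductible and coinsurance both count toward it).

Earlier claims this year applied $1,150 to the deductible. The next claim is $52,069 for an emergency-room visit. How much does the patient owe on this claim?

$8,100

Deductible still to meet: $4,900 − $1,150 = $3,750.
That leaves $52,069 − $3,750 = $48,319 for coinsurance.
Coinsurance: $48,319 × 20% = $9,663.80.
That puts the patient's cost at $3,750 + $9,663.80 = $13,413.80 before any cap.
That would bring total out-of-pocket to $14,563.80, past the $9,250 cap. The patient is capped at $9,250 − $1,150 = $8,100 on this claim.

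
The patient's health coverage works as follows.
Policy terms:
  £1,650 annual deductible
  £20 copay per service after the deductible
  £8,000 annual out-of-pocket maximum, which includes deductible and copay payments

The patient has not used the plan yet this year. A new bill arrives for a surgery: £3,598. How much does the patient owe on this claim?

Nothing has been paid toward the £1,650 deductible, so the first £1,650 of this charge is applied there.
That leaves £3,598 − £1,650 = £1,948 for the copay.
Copay on this service: £20.
That puts the patient's cost at £1,650 + £20 = £1,670 before any cap.
Cumulative spending £0 + £1,670 = £1,670 stays under the £8,000 maximum.

£1,670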